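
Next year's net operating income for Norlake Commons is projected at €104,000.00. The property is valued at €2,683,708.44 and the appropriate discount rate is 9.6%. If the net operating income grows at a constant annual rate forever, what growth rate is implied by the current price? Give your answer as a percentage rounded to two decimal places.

5.72%

P = D₁/(r−g) ⇒ g = r − D₁/P = 0.096 − €104,000.00/€2,683,708.44 = 0.057248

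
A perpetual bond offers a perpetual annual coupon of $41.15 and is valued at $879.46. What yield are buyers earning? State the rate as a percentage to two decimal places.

4.68%

P = C/r ⇒ r = C/P = $41.15/$879.46 = 0.046790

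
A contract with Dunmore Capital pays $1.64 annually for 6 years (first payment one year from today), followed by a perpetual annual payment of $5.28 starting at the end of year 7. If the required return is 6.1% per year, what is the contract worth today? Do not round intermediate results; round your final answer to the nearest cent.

$68.71

PV of 6-year annuity: $1.64 × [1 − (1+0.061)^−6] / 0.061 = 8.03914
Perpetuity value at year 6: $5.28 / 0.061 = 86.55738
PV of perpetuity: 86.55738 / (1+0.061)^6 = 60.67528
Total PV = 8.03914 + 60.67528 = 68.71442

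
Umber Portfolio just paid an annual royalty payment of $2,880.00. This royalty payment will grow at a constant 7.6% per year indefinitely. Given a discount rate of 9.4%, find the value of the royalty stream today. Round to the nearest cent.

D₁ = D₀ × (1 + g) = $2,880.00 × 1.076 = $3,098.8800
Growing perpetuity: P = D₁ / (r − g) = $3,098.8800 / (0.094 − 0.076) = $172,160.00

$172160.00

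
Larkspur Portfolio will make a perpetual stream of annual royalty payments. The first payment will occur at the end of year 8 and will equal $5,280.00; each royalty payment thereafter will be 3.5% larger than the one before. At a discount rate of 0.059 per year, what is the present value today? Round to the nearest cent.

Value at end of year 7: C₁ / (r − g) = $5,280.00 / (0.059 − 0.035) = $220,000.0000
Discount to today: PV = $220,000.0000 / (1 + 0.059)^7 = $220,000.0000 / 1.493729 = $147,282.44

$147282.44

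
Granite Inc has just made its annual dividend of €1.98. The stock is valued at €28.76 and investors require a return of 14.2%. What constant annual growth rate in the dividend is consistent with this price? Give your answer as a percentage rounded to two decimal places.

P = D₀(1+g)/(r−g) ⇒ P(r−g) = D₀(1+g) ⇒ g(P+D₀) = P·r − D₀
g = (P·r − D₀)/(P + D₀) = (€28.76×0.142 − €1.98) / (€28.76 + €1.98) = 0.068442

6.84%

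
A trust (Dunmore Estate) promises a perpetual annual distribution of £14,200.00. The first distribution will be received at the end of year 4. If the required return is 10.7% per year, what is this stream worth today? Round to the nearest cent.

Value at end of year 3: C / r = £14,200.00 / 0.107 = £132,710.2804
Discount to today: PV = £132,710.2804 / (1 + 0.107)^3 = £132,710.2804 / 1.356572 = £97,827.67

£97827.67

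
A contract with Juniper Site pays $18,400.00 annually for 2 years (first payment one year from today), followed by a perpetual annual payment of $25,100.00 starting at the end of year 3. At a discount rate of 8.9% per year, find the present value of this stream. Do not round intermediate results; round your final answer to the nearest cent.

PV of 2-year annuity: $18,400.00 × [1 − (1+0.089)^−2] / 0.089 = 32411.60246
Perpetuity value at year 2: $25,100.00 / 0.089 = 282022.47191
PV of perpetuity: 282022.47191 / (1+0.089)^2 = 237808.81856
Total PV = 32411.60246 + 237808.81856 = 270220.42101

$270220.42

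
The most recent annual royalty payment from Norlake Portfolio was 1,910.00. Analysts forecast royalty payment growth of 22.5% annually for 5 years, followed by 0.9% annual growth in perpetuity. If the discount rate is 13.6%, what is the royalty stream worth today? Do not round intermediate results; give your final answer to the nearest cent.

D_1 = 2339.75000
D_2 = 2866.19375
D_3 = 3511.08734
D_4 = 4301.08200
D_5 = 5268.82545
Terminal value at year 5: TV = D_5×(1+g_2)/(r−g_2) = 5316.24487/0.127 = 41860.19586
P_0 = D_1/(1+r)^1 + D_2/(1+r)^2 + D_3/(1+r)^3 + D_4/(1+r)^4 + D_5/(1+r)^5 + TV/(1+r)^5
    = 2059.63908 + 2221.00165 + 2395.00618 + 2582.64311 + 2784.98047 + 22126.34089 = 34169.61140

34169.61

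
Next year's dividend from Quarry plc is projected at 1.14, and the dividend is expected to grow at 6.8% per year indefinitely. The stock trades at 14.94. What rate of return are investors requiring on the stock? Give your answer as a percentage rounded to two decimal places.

14.43%

P = D₁/(r − g) ⇒ r = D₁/P + g = 1.1400/14.94 + 0.068 = 0.076305 + 0.068 = 0.144305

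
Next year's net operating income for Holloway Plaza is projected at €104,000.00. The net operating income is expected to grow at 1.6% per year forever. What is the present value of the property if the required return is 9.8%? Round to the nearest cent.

Growing perpetuity: P = D₁ / (r − g) = €104,000.0000 / (0.098 − 0.016) = €1,268,292.68

€1268292.68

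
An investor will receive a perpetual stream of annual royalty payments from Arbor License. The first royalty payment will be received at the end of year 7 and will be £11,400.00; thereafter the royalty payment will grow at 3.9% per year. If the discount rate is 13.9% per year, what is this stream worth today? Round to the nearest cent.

Value at end of year 6: C₁ / (r − g) = £11,400.00 / (0.139 − 0.039) = £114,000.0000
Discount to today: PV = £114,000.0000 / (1 + 0.139)^6 = £114,000.0000 / 2.183445 = £52,211.06

£52211.06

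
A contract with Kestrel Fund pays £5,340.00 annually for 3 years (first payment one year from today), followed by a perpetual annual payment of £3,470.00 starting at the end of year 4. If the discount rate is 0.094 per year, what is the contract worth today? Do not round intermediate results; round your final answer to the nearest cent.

PV of 3-year annuity: £5,340.00 × [1 − (1+0.094)^−3] / 0.094 = 13421.32925
Perpetuity value at year 3: £3,470.00 / 0.094 = 36914.89362
PV of perpetuity: 36914.89362 / (1+0.094)^3 = 28193.54296
Total PV = 13421.32925 + 28193.54296 = 41614.87221

£41614.87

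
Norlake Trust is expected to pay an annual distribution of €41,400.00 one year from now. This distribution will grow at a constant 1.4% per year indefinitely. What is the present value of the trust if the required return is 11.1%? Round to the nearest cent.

Growing perpetuity: P = D₁ / (r − g) = €41,400.0000 / (0.111 − 0.014) = €426,804.12

€426804.12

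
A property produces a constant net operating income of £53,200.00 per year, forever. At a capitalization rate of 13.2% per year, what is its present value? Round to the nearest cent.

Level perpetuity: PV = C / r = £53,200.00 / 0.132 = £403,030.30

£403030.30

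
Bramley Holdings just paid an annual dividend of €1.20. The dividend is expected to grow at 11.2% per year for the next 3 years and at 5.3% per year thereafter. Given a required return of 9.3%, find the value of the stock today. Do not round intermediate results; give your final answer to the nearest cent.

D_1 = 1.33440
D_2 = 1.48385
D_3 = 1.65004
Terminal value at year 3: TV = D_3×(1+g_2)/(r−g_2) = 1.73750/0.04 = 43.43742
P_0 = D_1/(1+r)^1 + D_2/(1+r)^2 + D_3/(1+r)^3 + TV/(1+r)^3
    = 1.22086 + 1.24208 + 1.26367 + 33.26622 = 36.99284

€36.99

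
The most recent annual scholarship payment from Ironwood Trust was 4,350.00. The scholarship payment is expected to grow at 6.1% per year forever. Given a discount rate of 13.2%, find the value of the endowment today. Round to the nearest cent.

D₁ = D₀ × (1 + g) = 4,350.00 × 1.061 = 4,615.3500
Growing perpetuity: P = D₁ / (r − g) = 4,615.3500 / (0.132 − 0.061) = 65,004.93

65004.93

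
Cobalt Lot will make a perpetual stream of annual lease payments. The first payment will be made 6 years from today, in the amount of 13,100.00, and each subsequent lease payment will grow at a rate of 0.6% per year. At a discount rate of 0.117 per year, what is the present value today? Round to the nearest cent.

Value at end of year 5: C₁ / (r − g) = 13,100.00 / (0.117 − 0.006) = 118,018.0180
Discount to today: PV = 118,018.0180 / (1 + 0.117)^5 = 118,018.0180 / 1.738865 = 67,870.72

67870.72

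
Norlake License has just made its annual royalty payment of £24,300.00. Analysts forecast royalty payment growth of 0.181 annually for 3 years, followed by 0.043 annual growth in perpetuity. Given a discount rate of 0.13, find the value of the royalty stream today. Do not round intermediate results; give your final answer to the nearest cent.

D_1 = 28698.30000
D_2 = 33892.69230
D_3 = 40027.26961
Terminal value at year 3: TV = D_3×(1+g_2)/(r−g_2) = 41748.44220/0.087 = 479867.15172
P_0 = D_1/(1+r)^1 + D_2/(1+r)^2 + D_3/(1+r)^3 + TV/(1+r)^3
    = 25396.72566 + 26542.94957 + 27740.90570 + 332572.00737 = 412252.58829

£412252.59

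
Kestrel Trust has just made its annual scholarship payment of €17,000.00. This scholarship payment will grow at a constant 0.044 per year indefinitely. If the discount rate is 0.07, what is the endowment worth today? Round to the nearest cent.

€682615.38

D₁ = D₀ × (1 + g) = €17,000.00 × 1.044 = €17,748.0000
Growing perpetuity: P = D₁ / (r − g) = €17,748.0000 / (0.07 − 0.044) = €682,615.38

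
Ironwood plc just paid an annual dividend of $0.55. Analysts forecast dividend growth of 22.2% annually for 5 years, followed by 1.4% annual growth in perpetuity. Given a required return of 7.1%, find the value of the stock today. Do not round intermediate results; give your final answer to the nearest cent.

D_1 = 0.67210
D_2 = 0.82131
D_3 = 1.00364
D_4 = 1.22644
D_5 = 1.49871
Terminal value at year 5: TV = D_5×(1+g_2)/(r−g_2) = 1.51970/0.057 = 26.66133
P_0 = D_1/(1+r)^1 + D_2/(1+r)^2 + D_3/(1+r)^3 + D_4/(1+r)^4 + D_5/(1+r)^5 + TV/(1+r)^5
    = 0.62754 + 0.71602 + 0.81697 + 0.93216 + 1.06358 + 18.92058 = 23.07686

$23.08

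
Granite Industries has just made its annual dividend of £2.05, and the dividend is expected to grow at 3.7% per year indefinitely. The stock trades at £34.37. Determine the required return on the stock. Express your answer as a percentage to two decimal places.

D₁ = £2.05 × 1.037 = £2.1259
P = D₁/(r − g) ⇒ r = D₁/P + g = £2.1259/£34.37 + 0.037 = 0.061852 + 0.037 = 0.098852

9.89%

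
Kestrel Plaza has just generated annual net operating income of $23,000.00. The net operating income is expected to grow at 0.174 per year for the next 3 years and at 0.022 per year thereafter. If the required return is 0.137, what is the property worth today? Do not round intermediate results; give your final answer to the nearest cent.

D_1 = 27002.00000
D_2 = 31700.34800
D_3 = 37216.20855
Terminal value at year 3: TV = D_3×(1+g_2)/(r−g_2) = 38034.96514/0.115 = 330738.82731
P_0 = D_1/(1+r)^1 + D_2/(1+r)^2 + D_3/(1+r)^3 + TV/(1+r)^3
    = 23748.46086 + 24521.27797 + 25319.24392 + 225011.01988 = 298600.00263

$298600.00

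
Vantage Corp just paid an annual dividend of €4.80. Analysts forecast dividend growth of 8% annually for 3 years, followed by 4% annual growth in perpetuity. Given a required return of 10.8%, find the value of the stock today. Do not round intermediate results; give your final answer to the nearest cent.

D_1 = 5.18400
D_2 = 5.59872
D_3 = 6.04662
Terminal value at year 3: TV = D_3×(1+g_2)/(r−g_2) = 6.28848/0.068 = 92.47768
P_0 = D_1/(1+r)^1 + D_2/(1+r)^2 + D_3/(1+r)^3 + TV/(1+r)^3
    = 4.67870 + 4.56047 + 4.44522 + 67.98571 = 81.67010

€81.67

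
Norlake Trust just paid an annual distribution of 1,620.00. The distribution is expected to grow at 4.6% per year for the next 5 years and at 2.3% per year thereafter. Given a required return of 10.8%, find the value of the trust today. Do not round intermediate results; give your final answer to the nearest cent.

21457.00

D_1 = 1694.52000
D_2 = 1772.46792
D_3 = 1854.00144
D_4 = 1939.28551
D_5 = 2028.49264
Terminal value at year 5: TV = D_5×(1+g_2)/(r−g_2) = 2075.14798/0.085 = 24413.50559
P_0 = D_1/(1+r)^1 + D_2/(1+r)^2 + D_3/(1+r)^3 + D_4/(1+r)^4 + D_5/(1+r)^5 + TV/(1+r)^5
    = 1529.35018 + 1443.77282 + 1362.98409 + 1286.71603 + 1214.71567 + 14619.46040 = 21456.99920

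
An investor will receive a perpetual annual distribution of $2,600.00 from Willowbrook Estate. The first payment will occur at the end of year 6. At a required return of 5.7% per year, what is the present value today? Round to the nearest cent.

$34571.92

Value at end of year 5: C / r = $2,600.00 / 0.057 = $45,614.0351
Discount to today: PV = $45,614.0351 / (1 + 0.057)^5 = $45,614.0351 / 1.319395 = $34,571.92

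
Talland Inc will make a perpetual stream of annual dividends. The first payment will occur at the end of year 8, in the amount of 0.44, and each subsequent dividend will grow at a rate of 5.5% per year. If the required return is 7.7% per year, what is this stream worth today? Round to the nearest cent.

11.90

Value at end of year 7: C₁ / (r − g) = 0.44 / (0.077 − 0.055) = 20.0000
Discount to today: PV = 20.0000 / (1 + 0.077)^7 = 20.0000 / 1.680776 = 11.90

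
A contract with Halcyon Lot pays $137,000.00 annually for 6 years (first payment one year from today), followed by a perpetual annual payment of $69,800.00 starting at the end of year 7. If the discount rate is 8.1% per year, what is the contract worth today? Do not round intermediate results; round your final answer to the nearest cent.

PV of 6-year annuity: $137,000.00 × [1 − (1+0.081)^−6] / 0.081 = 631417.77405
Perpetuity value at year 6: $69,800.00 / 0.081 = 861728.39506
PV of perpetuity: 861728.39506 / (1+0.081)^6 = 540027.95252
Total PV = 631417.77405 + 540027.95252 = 1171445.72657

$1171445.73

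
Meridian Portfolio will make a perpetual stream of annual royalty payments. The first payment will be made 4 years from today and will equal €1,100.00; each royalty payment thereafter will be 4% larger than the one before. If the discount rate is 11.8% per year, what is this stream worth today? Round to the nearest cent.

Value at end of year 3: C₁ / (r − g) = €1,100.00 / (0.118 − 0.04) = €14,102.5641
Discount to today: PV = €14,102.5641 / (1 + 0.118)^3 = €14,102.5641 / 1.397415 = €10,091.89

€10091.89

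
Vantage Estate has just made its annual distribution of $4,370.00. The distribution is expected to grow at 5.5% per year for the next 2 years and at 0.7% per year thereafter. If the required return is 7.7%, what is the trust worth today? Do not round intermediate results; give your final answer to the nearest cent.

D_1 = 4610.35000
D_2 = 4863.91925
Terminal value at year 2: TV = D_2×(1+g_2)/(r−g_2) = 4897.96668/0.07 = 69970.95264
P_0 = D_1/(1+r)^1 + D_2/(1+r)^2 + TV/(1+r)^2
    = 4280.73352 + 4193.29049 + 60323.47897 = 68797.50298

$68797.50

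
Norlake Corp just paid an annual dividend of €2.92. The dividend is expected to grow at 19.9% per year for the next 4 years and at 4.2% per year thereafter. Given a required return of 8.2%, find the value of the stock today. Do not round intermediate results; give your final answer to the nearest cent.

€129.90

D_1 = 3.50108
D_2 = 4.19779
D_3 = 5.03316
D_4 = 6.03475
Terminal value at year 4: TV = D_4×(1+g_2)/(r−g_2) = 6.28821/0.04 = 157.20535
P_0 = D_1/(1+r)^1 + D_2/(1+r)^2 + D_3/(1+r)^3 + D_4/(1+r)^4 + TV/(1+r)^4
    = 3.23575 + 3.58564 + 3.97337 + 4.40302 + 114.69864 = 129.89641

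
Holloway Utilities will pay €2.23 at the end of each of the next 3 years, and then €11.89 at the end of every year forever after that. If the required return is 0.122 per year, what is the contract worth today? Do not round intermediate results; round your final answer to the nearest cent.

PV of 3-year annuity: €2.23 × [1 − (1+0.122)^−3] / 0.122 = 5.33773
Perpetuity value at year 3: €11.89 / 0.122 = 97.45902
PV of perpetuity: 97.45902 / (1+0.122)^3 = 68.99910
Total PV = 5.33773 + 68.99910 = 74.33683

€74.34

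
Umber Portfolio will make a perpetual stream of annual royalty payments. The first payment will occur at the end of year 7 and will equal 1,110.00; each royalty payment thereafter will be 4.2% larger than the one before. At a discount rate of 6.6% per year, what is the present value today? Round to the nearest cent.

Value at end of year 6: C₁ / (r − g) = 1,110.00 / (0.066 − 0.042) = 46,250.0000
Discount to today: PV = 46,250.0000 / (1 + 0.066)^6 = 46,250.0000 / 1.467382 = 31,518.72

31518.72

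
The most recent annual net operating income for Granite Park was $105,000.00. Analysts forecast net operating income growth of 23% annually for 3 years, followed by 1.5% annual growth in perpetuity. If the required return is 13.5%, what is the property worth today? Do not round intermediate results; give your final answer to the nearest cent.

$1501056.40

D_1 = 129150.00000
D_2 = 158854.50000
D_3 = 195391.03500
Terminal value at year 3: TV = D_3×(1+g_2)/(r−g_2) = 198321.90053/0.12 = 1652682.50438
P_0 = D_1/(1+r)^1 + D_2/(1+r)^2 + D_3/(1+r)^3 + TV/(1+r)^3
    = 113788.54626 + 123312.69770 + 133634.02482 + 1130321.12664 = 1501056.39543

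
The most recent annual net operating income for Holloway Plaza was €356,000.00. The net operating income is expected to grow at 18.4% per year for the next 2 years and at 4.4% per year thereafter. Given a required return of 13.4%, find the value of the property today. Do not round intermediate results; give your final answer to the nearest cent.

€5261572.57

D_1 = 421504.00000
D_2 = 499060.73600
Terminal value at year 2: TV = D_2×(1+g_2)/(r−g_2) = 521019.40838/0.09 = 5789104.53760
P_0 = D_1/(1+r)^1 + D_2/(1+r)^2 + TV/(1+r)^2
    = 371696.64903 + 388085.39017 + 4501790.52596 = 5261572.56516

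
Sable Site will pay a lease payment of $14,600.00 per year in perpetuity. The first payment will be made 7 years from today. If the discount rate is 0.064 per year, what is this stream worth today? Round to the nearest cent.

$157225.55

Value at end of year 6: C / r = $14,600.00 / 0.064 = $228,125.0000
Discount to today: PV = $228,125.0000 / (1 + 0.064)^6 = $228,125.0000 / 1.450941 = $157,225.55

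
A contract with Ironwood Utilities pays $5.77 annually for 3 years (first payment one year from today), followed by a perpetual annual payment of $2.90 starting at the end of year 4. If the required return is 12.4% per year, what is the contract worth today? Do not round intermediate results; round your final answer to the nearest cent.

$30.23

PV of 3-year annuity: $5.77 × [1 − (1+0.124)^−3] / 0.124 = 13.76386
Perpetuity value at year 3: $2.90 / 0.124 = 23.38710
PV of perpetuity: 23.38710 / (1+0.124)^3 = 16.46938
Total PV = 13.76386 + 16.46938 = 30.23325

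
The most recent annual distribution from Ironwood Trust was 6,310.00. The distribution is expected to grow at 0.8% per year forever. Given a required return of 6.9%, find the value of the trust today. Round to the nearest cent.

D₁ = D₀ × (1 + g) = 6,310.00 × 1.008 = 6,360.4800
Growing perpetuity: P = D₁ / (r − g) = 6,360.4800 / (0.069 − 0.008) = 104,270.16

104270.16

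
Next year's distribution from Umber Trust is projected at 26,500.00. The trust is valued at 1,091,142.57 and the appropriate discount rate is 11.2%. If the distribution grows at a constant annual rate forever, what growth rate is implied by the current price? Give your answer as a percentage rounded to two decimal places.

8.77%

P = D₁/(r−g) ⇒ g = r − D₁/P = 0.112 − 26,500.00/1,091,142.57 = 0.087714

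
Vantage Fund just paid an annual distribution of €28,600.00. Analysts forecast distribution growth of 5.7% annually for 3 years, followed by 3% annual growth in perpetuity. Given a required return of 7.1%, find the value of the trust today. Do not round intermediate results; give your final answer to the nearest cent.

D_1 = 30230.20000
D_2 = 31953.32140
D_3 = 33774.66072
Terminal value at year 3: TV = D_3×(1+g_2)/(r−g_2) = 34787.90054/0.041 = 848485.37906
P_0 = D_1/(1+r)^1 + D_2/(1+r)^2 + D_3/(1+r)^3 + TV/(1+r)^3
    = 28226.14379 + 27857.17459 + 27493.02852 + 690678.52130 = 774254.86820

€774254.87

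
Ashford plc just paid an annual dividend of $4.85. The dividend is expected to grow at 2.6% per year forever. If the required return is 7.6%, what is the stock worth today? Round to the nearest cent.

$99.52

D₁ = D₀ × (1 + g) = $4.85 × 1.026 = $4.9761
Growing perpetuity: P = D₁ / (r − g) = $4.9761 / (0.076 − 0.026) = $99.52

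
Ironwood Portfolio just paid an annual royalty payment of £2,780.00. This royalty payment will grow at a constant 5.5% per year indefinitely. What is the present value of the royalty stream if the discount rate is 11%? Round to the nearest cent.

D₁ = D₀ × (1 + g) = £2,780.00 × 1.055 = £2,932.9000
Growing perpetuity: P = D₁ / (r − g) = £2,932.9000 / (0.11 − 0.055) = £53,325.45

£53325.45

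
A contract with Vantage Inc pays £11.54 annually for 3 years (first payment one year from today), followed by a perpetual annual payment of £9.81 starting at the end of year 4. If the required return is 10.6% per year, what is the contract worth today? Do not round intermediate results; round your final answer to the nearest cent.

PV of 3-year annuity: £11.54 × [1 − (1+0.106)^−3] / 0.106 = 28.39782
Perpetuity value at year 3: £9.81 / 0.106 = 92.54717
PV of perpetuity: 92.54717 / (1+0.106)^3 = 68.40656
Total PV = 28.39782 + 68.40656 = 96.80438

£96.80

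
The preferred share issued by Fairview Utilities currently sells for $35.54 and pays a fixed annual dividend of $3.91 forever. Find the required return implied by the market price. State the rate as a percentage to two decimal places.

P = C/r ⇒ r = C/P = $3.91/$35.54 = 0.110017

11.00%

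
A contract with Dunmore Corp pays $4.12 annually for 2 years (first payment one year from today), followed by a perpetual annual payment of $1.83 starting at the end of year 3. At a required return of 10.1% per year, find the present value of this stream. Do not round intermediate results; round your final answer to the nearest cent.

PV of 2-year annuity: $4.12 × [1 − (1+0.101)^−2] / 0.101 = 7.14083
Perpetuity value at year 2: $1.83 / 0.101 = 18.11881
PV of perpetuity: 18.11881 / (1+0.101)^2 = 14.94704
Total PV = 7.14083 + 14.94704 = 22.08786

$22.09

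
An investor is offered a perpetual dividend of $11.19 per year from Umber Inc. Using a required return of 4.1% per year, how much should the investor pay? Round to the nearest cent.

Level perpetuity: PV = C / r = $11.19 / 0.041 = $272.93

$272.93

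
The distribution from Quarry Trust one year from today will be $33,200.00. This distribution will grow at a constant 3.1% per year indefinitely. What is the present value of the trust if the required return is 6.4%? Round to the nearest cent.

Growing perpetuity: P = D₁ / (r − g) = $33,200.0000 / (0.064 − 0.031) = $1,006,060.61

$1006060.61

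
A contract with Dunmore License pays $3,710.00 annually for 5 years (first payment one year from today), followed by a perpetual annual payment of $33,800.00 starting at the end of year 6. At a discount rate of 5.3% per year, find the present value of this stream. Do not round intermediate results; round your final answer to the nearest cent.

$508535.20

PV of 5-year annuity: $3,710.00 × [1 − (1+0.053)^−5] / 0.053 = 15930.02309
Perpetuity value at year 5: $33,800.00 / 0.053 = 637735.84906
PV of perpetuity: 637735.84906 / (1+0.053)^5 = 492605.18044
Total PV = 15930.02309 + 492605.18044 = 508535.20354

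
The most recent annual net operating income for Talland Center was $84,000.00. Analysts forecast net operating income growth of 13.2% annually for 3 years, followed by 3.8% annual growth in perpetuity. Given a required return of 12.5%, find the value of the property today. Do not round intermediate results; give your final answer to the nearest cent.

$1276180.43

D_1 = 95088.00000
D_2 = 107639.61600
D_3 = 121848.04531
Terminal value at year 3: TV = D_3×(1+g_2)/(r−g_2) = 126478.27103/0.087 = 1453773.23027
P_0 = D_1/(1+r)^1 + D_2/(1+r)^2 + D_3/(1+r)^3 + TV/(1+r)^3
    = 84522.66667 + 85048.58548 + 85577.77668 + 1021031.40453 = 1276180.43336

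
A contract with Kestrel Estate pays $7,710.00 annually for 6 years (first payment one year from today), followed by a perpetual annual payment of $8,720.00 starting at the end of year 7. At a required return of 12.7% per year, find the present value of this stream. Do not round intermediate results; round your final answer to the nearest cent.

PV of 6-year annuity: $7,710.00 × [1 − (1+0.127)^−6] / 0.127 = 31080.33226
Perpetuity value at year 6: $8,720.00 / 0.127 = 68661.41732
PV of perpetuity: 68661.41732 / (1+0.127)^6 = 33509.60185
Total PV = 31080.33226 + 33509.60185 = 64589.93411

$64589.93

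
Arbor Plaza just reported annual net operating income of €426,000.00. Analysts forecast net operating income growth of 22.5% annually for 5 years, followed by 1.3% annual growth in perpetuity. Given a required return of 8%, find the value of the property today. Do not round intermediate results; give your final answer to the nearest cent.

D_1 = 521850.00000
D_2 = 639266.25000
D_3 = 783101.15625
D_4 = 959298.91641
D_5 = 1175141.17260
Terminal value at year 5: TV = D_5×(1+g_2)/(r−g_2) = 1190418.00784/0.067 = 17767432.95286
P_0 = D_1/(1+r)^1 + D_2/(1+r)^2 + D_3/(1+r)^3 + D_4/(1+r)^4 + D_5/(1+r)^5 + TV/(1+r)^5
    = 483194.44444 + 548067.77263 + 621650.94581 + 705113.34131 + 799781.33621 + 12092216.32214 = 15250024.16255

€15250024.16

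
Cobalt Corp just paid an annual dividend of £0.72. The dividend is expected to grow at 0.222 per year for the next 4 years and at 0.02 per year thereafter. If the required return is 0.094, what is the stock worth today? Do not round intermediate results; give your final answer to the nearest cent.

D_1 = 0.87984
D_2 = 1.07516
D_3 = 1.31385
D_4 = 1.60553
Terminal value at year 4: TV = D_4×(1+g_2)/(r−g_2) = 1.63764/0.074 = 22.13022
P_0 = D_1/(1+r)^1 + D_2/(1+r)^2 + D_3/(1+r)^3 + D_4/(1+r)^4 + TV/(1+r)^4
    = 0.80424 + 0.89834 + 1.00345 + 1.12085 + 15.44957 = 19.27645

£19.28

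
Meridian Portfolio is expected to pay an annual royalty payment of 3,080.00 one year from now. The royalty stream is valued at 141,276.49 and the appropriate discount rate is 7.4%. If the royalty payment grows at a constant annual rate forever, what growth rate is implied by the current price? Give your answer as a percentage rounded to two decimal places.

5.22%

P = D₁/(r−g) ⇒ g = r − D₁/P = 0.074 − 3,080.00/141,276.49 = 0.052199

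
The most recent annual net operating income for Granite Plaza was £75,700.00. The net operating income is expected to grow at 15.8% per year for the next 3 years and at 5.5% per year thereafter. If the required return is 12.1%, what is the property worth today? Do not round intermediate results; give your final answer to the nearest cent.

£1576293.23

D_1 = 87660.60000
D_2 = 101510.97480
D_3 = 117549.70882
Terminal value at year 3: TV = D_3×(1+g_2)/(r−g_2) = 124014.94280/0.066 = 1879014.28490
P_0 = D_1/(1+r)^1 + D_2/(1+r)^2 + D_3/(1+r)^3 + TV/(1+r)^3
    = 78198.57270 + 80779.61391 + 83445.84559 + 1333869.19842 = 1576293.23062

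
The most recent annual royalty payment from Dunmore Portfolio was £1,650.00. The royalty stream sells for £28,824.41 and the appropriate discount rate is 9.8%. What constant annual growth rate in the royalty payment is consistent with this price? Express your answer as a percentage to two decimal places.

3.86%

P = D₀(1+g)/(r−g) ⇒ P(r−g) = D₀(1+g) ⇒ g(P+D₀) = P·r − D₀
g = (P·r − D₀)/(P + D₀) = (£28,824.41×0.098 − £1,650.00) / (£28,824.41 + £1,650.00) = 0.038550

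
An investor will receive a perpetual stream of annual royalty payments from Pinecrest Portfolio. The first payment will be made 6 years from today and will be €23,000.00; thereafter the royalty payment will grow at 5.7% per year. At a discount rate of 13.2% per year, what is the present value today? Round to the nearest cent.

€164981.19

Value at end of year 5: C₁ / (r − g) = €23,000.00 / (0.132 − 0.057) = €306,666.6667
Discount to today: PV = €306,666.6667 / (1 + 0.132)^5 = €306,666.6667 / 1.858798 = €164,981.19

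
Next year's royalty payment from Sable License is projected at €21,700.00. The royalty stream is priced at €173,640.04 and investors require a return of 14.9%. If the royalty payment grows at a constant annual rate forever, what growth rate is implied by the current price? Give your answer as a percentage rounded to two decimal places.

P = D₁/(r−g) ⇒ g = r − D₁/P = 0.149 − €21,700.00/€173,640.04 = 0.024029

2.40%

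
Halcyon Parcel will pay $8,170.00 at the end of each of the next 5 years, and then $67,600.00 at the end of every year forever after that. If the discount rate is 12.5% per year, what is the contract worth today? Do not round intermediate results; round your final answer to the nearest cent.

$329195.42

PV of 5-year annuity: $8,170.00 × [1 − (1+0.125)^−5] / 0.125 = 29089.84335
Perpetuity value at year 5: $67,600.00 / 0.125 = 540800.00000
PV of perpetuity: 540800.00000 / (1+0.125)^5 = 300105.58011
Total PV = 29089.84335 + 300105.58011 = 329195.42346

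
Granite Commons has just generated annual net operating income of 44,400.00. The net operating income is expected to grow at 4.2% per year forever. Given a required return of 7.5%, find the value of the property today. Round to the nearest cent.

D₁ = D₀ × (1 + g) = 44,400.00 × 1.042 = 46,264.8000
Growing perpetuity: P = D₁ / (r − g) = 46,264.8000 / (0.075 − 0.042) = 1,401,963.64

1401963.64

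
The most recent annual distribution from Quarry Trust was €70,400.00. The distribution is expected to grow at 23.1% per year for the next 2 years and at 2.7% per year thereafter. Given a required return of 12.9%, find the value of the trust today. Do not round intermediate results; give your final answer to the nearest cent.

€1003152.01

D_1 = 86662.40000
D_2 = 106681.41440
Terminal value at year 2: TV = D_2×(1+g_2)/(r−g_2) = 109561.81259/0.102 = 1074135.41754
P_0 = D_1/(1+r)^1 + D_2/(1+r)^2 + TV/(1+r)^2
    = 76760.31887 + 83695.26353 + 842696.42789 = 1003152.01028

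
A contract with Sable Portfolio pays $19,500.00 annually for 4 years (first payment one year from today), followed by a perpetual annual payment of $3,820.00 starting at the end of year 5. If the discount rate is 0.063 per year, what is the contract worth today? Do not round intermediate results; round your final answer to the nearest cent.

PV of 4-year annuity: $19,500.00 × [1 − (1+0.063)^−4] / 0.063 = 67107.96416
Perpetuity value at year 4: $3,820.00 / 0.063 = 60634.92063
PV of perpetuity: 60634.92063 / (1+0.063)^4 = 47488.64253
Total PV = 67107.96416 + 47488.64253 = 114596.60669

$114596.61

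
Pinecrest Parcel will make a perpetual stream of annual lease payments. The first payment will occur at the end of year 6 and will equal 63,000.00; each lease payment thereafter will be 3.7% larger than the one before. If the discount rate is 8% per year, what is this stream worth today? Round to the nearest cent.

Value at end of year 5: C₁ / (r − g) = 63,000.00 / (0.08 − 0.037) = 1,465,116.2791
Discount to today: PV = 1,465,116.2791 / (1 + 0.08)^5 = 1,465,116.2791 / 1.469328 = 997,133.52

997133.52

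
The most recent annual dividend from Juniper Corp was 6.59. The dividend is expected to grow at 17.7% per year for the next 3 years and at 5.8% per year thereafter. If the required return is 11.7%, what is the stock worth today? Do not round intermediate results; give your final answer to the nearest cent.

D_1 = 7.75643
D_2 = 9.12932
D_3 = 10.74521
Terminal value at year 3: TV = D_3×(1+g_2)/(r−g_2) = 11.36843/0.059 = 192.68524
P_0 = D_1/(1+r)^1 + D_2/(1+r)^2 + D_3/(1+r)^3 + TV/(1+r)^3
    = 6.94398 + 7.31698 + 7.71002 + 138.25758 = 160.22856

160.23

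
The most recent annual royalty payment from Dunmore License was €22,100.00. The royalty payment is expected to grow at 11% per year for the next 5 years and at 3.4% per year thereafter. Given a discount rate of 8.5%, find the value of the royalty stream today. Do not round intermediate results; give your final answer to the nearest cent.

D_1 = 24531.00000
D_2 = 27229.41000
D_3 = 30224.64510
D_4 = 33549.35606
D_5 = 37239.78523
Terminal value at year 5: TV = D_5×(1+g_2)/(r−g_2) = 38505.93793/0.051 = 755018.39070
P_0 = D_1/(1+r)^1 + D_2/(1+r)^2 + D_3/(1+r)^3 + D_4/(1+r)^4 + D_5/(1+r)^5 + TV/(1+r)^5
    = 22609.21659 + 23130.16628 + 23663.11942 + 24208.35259 + 24766.14873 + 502121.52523 = 620498.52884

€620498.53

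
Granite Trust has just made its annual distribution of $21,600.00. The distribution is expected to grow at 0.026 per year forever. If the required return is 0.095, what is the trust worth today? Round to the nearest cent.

$321182.61

D₁ = D₀ × (1 + g) = $21,600.00 × 1.026 = $22,161.6000
Growing perpetuity: P = D₁ / (r − g) = $22,161.6000 / (0.095 − 0.026) = $321,182.61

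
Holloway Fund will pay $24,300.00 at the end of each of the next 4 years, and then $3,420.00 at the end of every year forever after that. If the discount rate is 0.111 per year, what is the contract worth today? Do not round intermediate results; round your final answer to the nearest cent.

$95451.81

PV of 4-year annuity: $24,300.00 × [1 − (1+0.111)^−4] / 0.111 = 75228.74877
Perpetuity value at year 4: $3,420.00 / 0.111 = 30810.81081
PV of perpetuity: 30810.81081 / (1+0.111)^4 = 20223.06098
Total PV = 75228.74877 + 20223.06098 = 95451.80975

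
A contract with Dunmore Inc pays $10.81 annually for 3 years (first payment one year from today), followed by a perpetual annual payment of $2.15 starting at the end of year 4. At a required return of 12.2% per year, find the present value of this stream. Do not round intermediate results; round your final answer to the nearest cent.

PV of 3-year annuity: $10.81 × [1 − (1+0.122)^−3] / 0.122 = 25.87482
Perpetuity value at year 3: $2.15 / 0.122 = 17.62295
PV of perpetuity: 17.62295 / (1+0.122)^3 = 12.47671
Total PV = 25.87482 + 12.47671 = 38.35153

$38.35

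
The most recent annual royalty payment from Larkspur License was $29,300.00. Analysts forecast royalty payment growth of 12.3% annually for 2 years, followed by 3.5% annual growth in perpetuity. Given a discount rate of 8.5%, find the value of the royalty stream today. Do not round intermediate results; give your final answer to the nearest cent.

$711452.07

D_1 = 32903.90000
D_2 = 36951.07970
Terminal value at year 2: TV = D_2×(1+g_2)/(r−g_2) = 38244.36749/0.05 = 764887.34979
P_0 = D_1/(1+r)^1 + D_2/(1+r)^2 + TV/(1+r)^2
    = 30326.17512 + 31388.29000 + 649737.60308 = 711452.06820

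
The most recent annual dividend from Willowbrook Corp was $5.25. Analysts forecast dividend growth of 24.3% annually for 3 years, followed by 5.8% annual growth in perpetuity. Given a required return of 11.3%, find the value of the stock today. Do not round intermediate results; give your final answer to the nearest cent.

$160.40

D_1 = 6.52575
D_2 = 8.11151
D_3 = 10.08260
Terminal value at year 3: TV = D_3×(1+g_2)/(r−g_2) = 10.66739/0.055 = 193.95263
P_0 = D_1/(1+r)^1 + D_2/(1+r)^2 + D_3/(1+r)^3 + TV/(1+r)^3
    = 5.86321 + 6.54804 + 7.31286 + 140.67281 = 160.39692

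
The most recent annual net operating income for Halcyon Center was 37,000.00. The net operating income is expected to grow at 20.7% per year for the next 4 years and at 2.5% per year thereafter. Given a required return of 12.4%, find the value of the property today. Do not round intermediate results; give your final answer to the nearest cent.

686809.69

D_1 = 44659.00000
D_2 = 53903.41300
D_3 = 65061.41949
D_4 = 78529.13333
Terminal value at year 4: TV = D_4×(1+g_2)/(r−g_2) = 80492.36166/0.099 = 813054.15817
P_0 = D_1/(1+r)^1 + D_2/(1+r)^2 + D_3/(1+r)^3 + D_4/(1+r)^4 + TV/(1+r)^4
    = 39732.20641 + 42666.16827 + 45816.78389 + 49200.05174 + 509394.47513 = 686809.68545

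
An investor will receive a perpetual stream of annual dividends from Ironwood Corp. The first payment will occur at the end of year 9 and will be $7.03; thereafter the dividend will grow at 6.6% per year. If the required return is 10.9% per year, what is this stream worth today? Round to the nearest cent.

$71.46

Value at end of year 8: C₁ / (r − g) = $7.03 / (0.109 − 0.066) = $163.4884
Discount to today: PV = $163.4884 / (1 + 0.109)^8 = $163.4884 / 2.287981 = $71.46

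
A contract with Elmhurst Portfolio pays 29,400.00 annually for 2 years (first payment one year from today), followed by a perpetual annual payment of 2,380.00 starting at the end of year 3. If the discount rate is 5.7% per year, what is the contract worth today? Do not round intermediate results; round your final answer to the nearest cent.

PV of 2-year annuity: 29,400.00 × [1 − (1+0.057)^−2] / 0.057 = 54129.20486
Perpetuity value at year 2: 2,380.00 / 0.057 = 41754.38596
PV of perpetuity: 41754.38596 / (1+0.057)^2 = 37372.49795
Total PV = 54129.20486 + 37372.49795 = 91501.70281

91501.70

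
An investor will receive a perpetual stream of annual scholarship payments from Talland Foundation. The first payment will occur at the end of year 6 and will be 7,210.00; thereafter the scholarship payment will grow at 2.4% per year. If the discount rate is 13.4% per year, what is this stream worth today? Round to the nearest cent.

34952.42

Value at end of year 5: C₁ / (r − g) = 7,210.00 / (0.134 − 0.024) = 65,545.4545
Discount to today: PV = 65,545.4545 / (1 + 0.134)^5 = 65,545.4545 / 1.875276 = 34,952.42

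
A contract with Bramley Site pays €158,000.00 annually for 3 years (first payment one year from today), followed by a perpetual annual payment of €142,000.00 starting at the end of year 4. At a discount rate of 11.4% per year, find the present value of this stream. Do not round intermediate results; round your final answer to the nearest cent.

PV of 3-year annuity: €158,000.00 × [1 − (1+0.114)^−3] / 0.114 = 383436.56126
Perpetuity value at year 3: €142,000.00 / 0.114 = 1245614.03509
PV of perpetuity: 1245614.03509 / (1+0.114)^3 = 901006.49269
Total PV = 383436.56126 + 901006.49269 = 1284443.05395

€1284443.05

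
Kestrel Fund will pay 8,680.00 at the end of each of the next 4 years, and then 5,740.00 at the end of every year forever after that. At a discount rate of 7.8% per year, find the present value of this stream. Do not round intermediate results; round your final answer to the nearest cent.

PV of 4-year annuity: 8,680.00 × [1 − (1+0.078)^−4] / 0.078 = 28877.71247
Perpetuity value at year 4: 5,740.00 / 0.078 = 73589.74359
PV of perpetuity: 73589.74359 / (1+0.078)^4 = 54493.19180
Total PV = 28877.71247 + 54493.19180 = 83370.90427

83370.90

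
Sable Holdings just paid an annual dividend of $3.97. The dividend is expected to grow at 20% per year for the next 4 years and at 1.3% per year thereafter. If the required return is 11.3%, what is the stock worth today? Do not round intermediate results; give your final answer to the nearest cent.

$73.58

D_1 = 4.76400
D_2 = 5.71680
D_3 = 6.86016
D_4 = 8.23219
Terminal value at year 4: TV = D_4×(1+g_2)/(r−g_2) = 8.33921/0.1 = 83.39210
P_0 = D_1/(1+r)^1 + D_2/(1+r)^2 + D_3/(1+r)^3 + D_4/(1+r)^4 + TV/(1+r)^4
    = 4.28032 + 4.61490 + 4.97564 + 5.36457 + 54.34308 = 73.57852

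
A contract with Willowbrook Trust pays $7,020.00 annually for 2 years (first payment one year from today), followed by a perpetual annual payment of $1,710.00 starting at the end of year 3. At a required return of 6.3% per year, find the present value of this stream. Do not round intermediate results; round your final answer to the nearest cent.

$36837.40

PV of 2-year annuity: $7,020.00 × [1 − (1+0.063)^−2] / 0.063 = 12816.51090
Perpetuity value at year 2: $1,710.00 / 0.063 = 27142.85714
PV of perpetuity: 27142.85714 / (1+0.063)^2 = 24020.88654
Total PV = 12816.51090 + 24020.88654 = 36837.39744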